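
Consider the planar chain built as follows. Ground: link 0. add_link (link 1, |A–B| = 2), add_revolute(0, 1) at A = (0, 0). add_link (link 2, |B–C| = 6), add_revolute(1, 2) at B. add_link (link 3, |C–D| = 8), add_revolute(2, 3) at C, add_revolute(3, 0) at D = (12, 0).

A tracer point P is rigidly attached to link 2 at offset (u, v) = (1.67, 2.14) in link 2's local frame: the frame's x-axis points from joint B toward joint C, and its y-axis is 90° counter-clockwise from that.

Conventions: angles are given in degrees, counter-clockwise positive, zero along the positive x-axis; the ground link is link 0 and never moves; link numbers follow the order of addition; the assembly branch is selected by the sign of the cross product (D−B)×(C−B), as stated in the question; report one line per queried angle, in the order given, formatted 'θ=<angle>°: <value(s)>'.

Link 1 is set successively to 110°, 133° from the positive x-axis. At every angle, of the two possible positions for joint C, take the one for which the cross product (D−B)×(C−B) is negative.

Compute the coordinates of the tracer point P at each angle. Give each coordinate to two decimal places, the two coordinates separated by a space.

A=(0,0), D=(12.00,0)
θ=110°: B = A + 2.00·(cos110°, sin110°) = (-0.6840, 1.8794)
θ=110°: |BD| = 12.8225
θ=110°: circle(B,6.00) ∩ circle(D,8.00): a=5.3194, h=2.7755
θ=110°:   candidates: C₊=(4.9848,3.8453) cross=35.590; C₋=(4.1711,-1.6459) cross=-35.590
θ=110°:   branch - wants cross < 0 → take C=(4.1711,-1.6459) (cross=-35.590)
θ=110°: ex = (C−B)/|BC| = (0.8092,-0.5875); ey = (0.5875,0.8092)
θ=110°: P = B + 1.67·ex + 2.14·ey = (1.9247,2.6299)
θ=133°: B = A + 2.00·(cos133°, sin133°) = (-1.3640, 1.4627)
θ=133°: |BD| = 13.4438
θ=133°: circle(B,6.00) ∩ circle(D,8.00): a=5.6805, h=1.9317
θ=133°:   candidates: C₊=(4.4930,2.7649) cross=25.970; C₋=(4.0726,-1.0756) cross=-25.970
θ=133°:   branch - wants cross < 0 → take C=(4.0726,-1.0756) (cross=-25.970)
θ=133°: ex = (C−B)/|BC| = (0.9061,-0.4231); ey = (0.4231,0.9061)
θ=133°: P = B + 1.67·ex + 2.14·ey = (1.0545,2.6953)

θ=110°: 1.92 2.63
θ=133°: 1.05 2.70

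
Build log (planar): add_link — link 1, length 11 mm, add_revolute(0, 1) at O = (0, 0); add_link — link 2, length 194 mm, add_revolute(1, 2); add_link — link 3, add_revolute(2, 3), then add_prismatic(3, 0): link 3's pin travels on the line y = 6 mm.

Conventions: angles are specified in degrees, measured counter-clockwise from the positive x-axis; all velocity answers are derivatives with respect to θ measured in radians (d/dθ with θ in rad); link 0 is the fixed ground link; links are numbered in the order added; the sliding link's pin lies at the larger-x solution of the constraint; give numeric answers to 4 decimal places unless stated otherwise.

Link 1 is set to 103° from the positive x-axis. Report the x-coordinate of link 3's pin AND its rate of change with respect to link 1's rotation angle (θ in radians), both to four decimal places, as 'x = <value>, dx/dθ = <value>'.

geometry: r = 11 mm, L = 194 mm, e = 6 mm
crank pin P = (r cos θ, r sin θ) = (-2.474462, 10.718071)
h = r sin θ − e = 10.718071 − 6 = 4.718071
x = r cos θ + √(L² − h²) = -2.474462 + 193.942620 = 191.468158
dx/dθ = −r sin θ − h·r cos θ/√(L² − h²) (θ in radians; h = 4.718071) = -10.657874

x = 191.4682, dx/dθ = -10.6579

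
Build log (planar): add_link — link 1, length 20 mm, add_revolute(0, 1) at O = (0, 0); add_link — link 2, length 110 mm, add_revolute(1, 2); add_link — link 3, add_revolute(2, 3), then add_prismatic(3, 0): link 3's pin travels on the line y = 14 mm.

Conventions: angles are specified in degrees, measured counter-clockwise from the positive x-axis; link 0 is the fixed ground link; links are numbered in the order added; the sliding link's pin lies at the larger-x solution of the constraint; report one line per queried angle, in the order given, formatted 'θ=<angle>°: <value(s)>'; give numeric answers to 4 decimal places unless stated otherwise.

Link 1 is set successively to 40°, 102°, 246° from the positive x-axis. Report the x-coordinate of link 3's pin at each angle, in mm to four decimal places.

geometry: r = 20 mm, L = 110 mm, e = 14 mm
θ=40°: crank pin P = (r cos θ, r sin θ) = (15.320889, 12.855752)
θ=40°: h = r sin θ − e = 12.855752 − 14 = -1.144248
θ=40°: x = r cos θ + √(L² − h²) = 15.320889 + 109.994048 = 125.314937
θ=102°: crank pin P = (r cos θ, r sin θ) = (-4.158234, 19.562952)
θ=102°: h = r sin θ − e = 19.562952 − 14 = 5.562952
θ=102°: x = r cos θ + √(L² − h²) = -4.158234 + 109.859244 = 105.701011
θ=246°: crank pin P = (r cos θ, r sin θ) = (-8.134733, -18.270909)
θ=246°: h = r sin θ − e = -18.270909 − 14 = -32.270909
θ=246°: x = r cos θ + √(L² − h²) = -8.134733 + 105.159823 = 97.025090

θ=40°: 125.3149
θ=102°: 105.7010
θ=246°: 97.0251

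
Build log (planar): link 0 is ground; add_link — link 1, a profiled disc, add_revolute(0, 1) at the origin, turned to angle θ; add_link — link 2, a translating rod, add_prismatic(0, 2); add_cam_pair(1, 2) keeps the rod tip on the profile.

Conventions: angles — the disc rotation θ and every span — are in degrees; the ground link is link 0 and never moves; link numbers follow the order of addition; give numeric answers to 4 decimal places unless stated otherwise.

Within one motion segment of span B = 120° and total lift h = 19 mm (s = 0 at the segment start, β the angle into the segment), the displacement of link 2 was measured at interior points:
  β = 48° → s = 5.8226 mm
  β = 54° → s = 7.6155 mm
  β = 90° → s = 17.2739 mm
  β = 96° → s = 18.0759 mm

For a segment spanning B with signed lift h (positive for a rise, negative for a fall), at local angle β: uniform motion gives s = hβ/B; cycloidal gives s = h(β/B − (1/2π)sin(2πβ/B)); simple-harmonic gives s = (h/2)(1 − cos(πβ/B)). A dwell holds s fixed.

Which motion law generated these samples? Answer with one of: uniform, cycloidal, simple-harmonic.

candidates at β/B = r: uniform s = h·r (linear in β); cycloidal s = h·(r − sin(2πr)/(2π)); simple-harmonic s = (h/2)(1 − cos(πr))
β=48°: printed 5.8226 | uniform 7.6000, cycloidal 5.8226, simple-harmonic 6.5643
β=54°: printed 7.6155 | uniform 8.5500, cycloidal 7.6155, simple-harmonic 8.0139
β=90°: printed 17.2739 | uniform 14.2500, cycloidal 17.2739, simple-harmonic 16.2175
β=96°: printed 18.0759 | uniform 15.2000, cycloidal 18.0759, simple-harmonic 17.1857
only one law matches every sample → cycloidal

cycloidal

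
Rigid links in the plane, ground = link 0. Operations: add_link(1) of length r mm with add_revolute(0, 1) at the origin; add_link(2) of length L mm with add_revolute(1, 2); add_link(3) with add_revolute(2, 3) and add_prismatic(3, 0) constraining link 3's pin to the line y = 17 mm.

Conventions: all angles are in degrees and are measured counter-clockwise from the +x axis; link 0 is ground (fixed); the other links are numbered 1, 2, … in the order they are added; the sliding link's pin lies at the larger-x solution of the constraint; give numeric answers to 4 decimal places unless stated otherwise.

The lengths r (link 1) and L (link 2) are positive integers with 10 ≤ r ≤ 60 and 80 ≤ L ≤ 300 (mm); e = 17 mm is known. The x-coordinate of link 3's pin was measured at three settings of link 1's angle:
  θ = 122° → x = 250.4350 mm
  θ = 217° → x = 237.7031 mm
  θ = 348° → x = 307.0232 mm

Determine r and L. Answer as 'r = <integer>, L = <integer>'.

constraint per measurement: (x − r cos θ)² + (r sin θ − e)² = L²
subtracting the θ₁ and θ₂ equations cancels the r² and L² terms:
r = (x₁² − x₂²) / (2[(x₁cos θ₁ + e sin θ₁) − (x₂cos θ₂ + e sin θ₂)]) = 37.9999 → r = 38
L² = (x₁ − r cos θ₁)² + (r sin θ₁ − e)² = 73440.9962 → L = 271.0000 → L = 271
check at θ₃=348°: x = 307.0232 (printed 307.0232) ✓

r = 38, L = 271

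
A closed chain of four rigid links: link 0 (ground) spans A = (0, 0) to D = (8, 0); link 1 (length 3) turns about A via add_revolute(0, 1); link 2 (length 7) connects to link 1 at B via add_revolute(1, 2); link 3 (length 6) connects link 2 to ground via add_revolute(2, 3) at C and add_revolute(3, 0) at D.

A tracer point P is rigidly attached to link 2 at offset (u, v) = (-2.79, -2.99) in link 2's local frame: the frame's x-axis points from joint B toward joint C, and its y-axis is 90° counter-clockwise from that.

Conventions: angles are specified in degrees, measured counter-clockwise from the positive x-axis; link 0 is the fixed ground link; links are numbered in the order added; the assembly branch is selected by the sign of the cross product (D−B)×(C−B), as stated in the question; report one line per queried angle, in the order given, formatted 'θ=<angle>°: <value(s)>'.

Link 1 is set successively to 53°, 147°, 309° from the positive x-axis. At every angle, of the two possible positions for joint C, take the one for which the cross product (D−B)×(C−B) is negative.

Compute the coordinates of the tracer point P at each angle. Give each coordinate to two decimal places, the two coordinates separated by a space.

A=(0,0), D=(8.00,0)
θ=53°: B = A + 3.00·(cos53°, sin53°) = (1.8054, 2.3959)
θ=53°: |BD| = 6.6418
θ=53°: circle(B,7.00) ∩ circle(D,6.00): a=4.2995, h=5.5239
θ=53°:   candidates: C₊=(7.8082,5.9969) cross=36.689; C₋=(3.8228,-4.3071) cross=-36.689
θ=53°:   branch - wants cross < 0 → take C=(3.8228,-4.3071) (cross=-36.689)
θ=53°: ex = (C−B)/|BC| = (0.2882,-0.9576); ey = (0.9576,0.2882)
θ=53°: P = B + -2.79·ex + -2.99·ey = (-1.8618,4.2058)
θ=147°: B = A + 3.00·(cos147°, sin147°) = (-2.5160, 1.6339)
θ=147°: |BD| = 10.6422
θ=147°: circle(B,7.00) ∩ circle(D,6.00): a=5.9319, h=3.7166
θ=147°:   candidates: C₊=(3.9161,4.3957) cross=39.552; C₋=(2.7749,-2.9493) cross=-39.552
θ=147°:   branch - wants cross < 0 → take C=(2.7749,-2.9493) (cross=-39.552)
θ=147°: ex = (C−B)/|BC| = (0.7558,-0.6547); ey = (0.6547,0.7558)
θ=147°: P = B + -2.79·ex + -2.99·ey = (-6.5825,1.2007)
θ=309°: B = A + 3.00·(cos309°, sin309°) = (1.8880, -2.3314)
θ=309°: |BD| = 6.5416
θ=309°: circle(B,7.00) ∩ circle(D,6.00): a=4.2644, h=5.5511
θ=309°:   candidates: C₊=(3.8940,4.3750) cross=36.313; C₋=(7.8508,-5.9981) cross=-36.313
θ=309°:   branch - wants cross < 0 → take C=(7.8508,-5.9981) (cross=-36.313)
θ=309°: ex = (C−B)/|BC| = (0.8518,-0.5238); ey = (0.5238,0.8518)
θ=309°: P = B + -2.79·ex + -2.99·ey = (-2.0549,-3.4170)

θ=53°: -1.86 4.21
θ=147°: -6.58 1.20
θ=309°: -2.05 -3.42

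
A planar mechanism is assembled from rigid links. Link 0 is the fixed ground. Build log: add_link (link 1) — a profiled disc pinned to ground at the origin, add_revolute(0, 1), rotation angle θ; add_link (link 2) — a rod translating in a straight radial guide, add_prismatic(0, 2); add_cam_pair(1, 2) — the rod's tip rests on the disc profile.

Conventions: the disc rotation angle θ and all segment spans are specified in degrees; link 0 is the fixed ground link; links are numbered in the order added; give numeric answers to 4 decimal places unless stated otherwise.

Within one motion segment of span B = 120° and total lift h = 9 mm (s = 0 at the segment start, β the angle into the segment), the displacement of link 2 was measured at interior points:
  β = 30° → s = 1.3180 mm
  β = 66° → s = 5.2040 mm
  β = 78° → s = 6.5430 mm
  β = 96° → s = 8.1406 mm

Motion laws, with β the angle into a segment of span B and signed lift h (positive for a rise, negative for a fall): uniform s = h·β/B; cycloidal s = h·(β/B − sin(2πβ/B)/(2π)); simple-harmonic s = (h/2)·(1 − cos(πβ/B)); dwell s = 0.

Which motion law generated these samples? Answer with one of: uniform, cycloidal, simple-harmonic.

candidates at β/B = r: uniform s = h·r (linear in β); cycloidal s = h·(r − sin(2πr)/(2π)); simple-harmonic s = (h/2)(1 − cos(πr))
β=30°: printed 1.3180 | uniform 2.2500, cycloidal 0.8176, simple-harmonic 1.3180
β=66°: printed 5.2040 | uniform 4.9500, cycloidal 5.3926, simple-harmonic 5.2040
β=78°: printed 6.5430 | uniform 5.8500, cycloidal 7.0088, simple-harmonic 6.5430
β=96°: printed 8.1406 | uniform 7.2000, cycloidal 8.5623, simple-harmonic 8.1406
only one law matches every sample → simple-harmonic

simple-harmonic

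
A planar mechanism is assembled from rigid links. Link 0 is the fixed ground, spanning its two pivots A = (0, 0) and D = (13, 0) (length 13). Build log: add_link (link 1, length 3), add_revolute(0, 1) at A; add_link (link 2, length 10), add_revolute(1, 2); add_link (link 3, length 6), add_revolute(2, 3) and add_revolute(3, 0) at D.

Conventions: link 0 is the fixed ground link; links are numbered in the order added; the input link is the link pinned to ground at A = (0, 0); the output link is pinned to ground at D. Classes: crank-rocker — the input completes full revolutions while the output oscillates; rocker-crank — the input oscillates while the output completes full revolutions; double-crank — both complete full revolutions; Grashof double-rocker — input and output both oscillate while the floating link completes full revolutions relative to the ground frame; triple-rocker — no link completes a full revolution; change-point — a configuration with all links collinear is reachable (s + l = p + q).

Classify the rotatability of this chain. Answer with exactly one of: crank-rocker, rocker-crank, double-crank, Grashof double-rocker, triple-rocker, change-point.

lengths: ground=13, input=3, coupler=10, output=6
sorted: s=3 (shortest), l=13 (longest), p+q=16
s + l = 16 vs p + q = 16
s + l = p + q → change-point (collinear configuration reachable)

change-point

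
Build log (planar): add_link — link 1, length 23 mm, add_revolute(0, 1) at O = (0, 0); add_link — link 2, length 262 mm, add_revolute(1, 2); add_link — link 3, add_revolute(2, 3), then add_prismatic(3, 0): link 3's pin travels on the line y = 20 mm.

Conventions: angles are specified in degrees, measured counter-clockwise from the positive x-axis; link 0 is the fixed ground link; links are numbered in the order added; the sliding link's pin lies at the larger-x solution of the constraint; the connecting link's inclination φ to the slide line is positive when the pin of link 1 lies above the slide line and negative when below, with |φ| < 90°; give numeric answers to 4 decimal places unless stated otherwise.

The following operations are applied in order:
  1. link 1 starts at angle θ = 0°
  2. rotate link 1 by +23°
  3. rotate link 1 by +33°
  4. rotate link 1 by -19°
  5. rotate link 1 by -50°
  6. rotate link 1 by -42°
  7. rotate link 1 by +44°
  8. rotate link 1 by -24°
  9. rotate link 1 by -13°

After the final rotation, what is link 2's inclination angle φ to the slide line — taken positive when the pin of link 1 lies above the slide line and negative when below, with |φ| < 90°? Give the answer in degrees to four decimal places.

geometry: r = 23 mm, L = 262 mm, e = 20 mm; θ starts at 0°
rotate link 1 by +23°: θ ← 0° +23° = 23°
rotate link 1 by +33°: θ ← 23° +33° = 56°
rotate link 1 by -19°: θ ← 56° -19° = 37°
rotate link 1 by -50°: θ ← 37° -50° = -13°
rotate link 1 by -42°: θ ← -13° -42° = -55°
rotate link 1 by +44°: θ ← -55° +44° = -11°
rotate link 1 by -24°: θ ← -11° -24° = -35°
rotate link 1 by -13°: θ ← -35° -13° = -48°
h = r sin θ − e = -17.092331 − 20 = -37.092331
sin φ = h / L = -37.092331 / 262 = -0.14157378
φ = arcsin(-0.14157378) = -8.138924°

-8.1389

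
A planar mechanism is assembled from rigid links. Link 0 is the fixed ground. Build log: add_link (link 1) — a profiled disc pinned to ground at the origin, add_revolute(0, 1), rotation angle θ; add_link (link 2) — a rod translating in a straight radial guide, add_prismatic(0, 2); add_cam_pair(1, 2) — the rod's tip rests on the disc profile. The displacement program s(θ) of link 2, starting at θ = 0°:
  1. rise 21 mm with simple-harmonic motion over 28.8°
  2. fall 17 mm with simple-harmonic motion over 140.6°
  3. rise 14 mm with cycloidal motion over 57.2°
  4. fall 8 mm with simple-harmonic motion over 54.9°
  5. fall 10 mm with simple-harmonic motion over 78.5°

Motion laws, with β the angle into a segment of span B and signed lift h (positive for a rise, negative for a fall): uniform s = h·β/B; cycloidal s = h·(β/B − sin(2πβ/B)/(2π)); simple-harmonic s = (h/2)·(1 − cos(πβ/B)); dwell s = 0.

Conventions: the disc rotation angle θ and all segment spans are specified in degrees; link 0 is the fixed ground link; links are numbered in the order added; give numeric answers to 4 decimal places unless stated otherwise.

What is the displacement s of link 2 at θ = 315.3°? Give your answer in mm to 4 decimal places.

seg 1 [0°–28.8°] simple-harmonic, h=21: full span → s += 21 → s = 21.0000
seg 2 [28.8°–169.4°] simple-harmonic, h=-17: full span → s += -17 → s = 4.0000
seg 3 [169.4°–226.6°] cycloidal, h=14: full span → s += 14 → s = 18.0000
seg 4 [226.6°–281.5°] simple-harmonic, h=-8: full span → s += -8 → s = 10.0000
seg 5 [281.5°–360°] simple-harmonic, h=-10: θ=315.3° here. β=33.8, B=78.5. -10/2·(1 − cos(π·0.4306)) = -3.9181 → s = 6.0819

6.0819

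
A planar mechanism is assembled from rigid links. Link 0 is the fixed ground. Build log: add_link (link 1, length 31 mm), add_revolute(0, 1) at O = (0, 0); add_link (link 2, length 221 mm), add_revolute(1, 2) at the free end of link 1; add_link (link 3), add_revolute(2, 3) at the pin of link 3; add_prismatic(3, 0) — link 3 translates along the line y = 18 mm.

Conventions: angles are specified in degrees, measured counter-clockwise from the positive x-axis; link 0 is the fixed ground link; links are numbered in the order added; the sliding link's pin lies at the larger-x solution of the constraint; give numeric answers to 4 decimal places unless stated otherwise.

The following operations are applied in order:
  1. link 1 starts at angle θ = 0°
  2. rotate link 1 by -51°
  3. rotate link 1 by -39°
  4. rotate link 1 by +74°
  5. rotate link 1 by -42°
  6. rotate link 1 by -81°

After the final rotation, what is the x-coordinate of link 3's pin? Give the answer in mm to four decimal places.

geometry: r = 31 mm, L = 221 mm, e = 18 mm; θ starts at 0°
rotate link 1 by -51°: θ ← 0° -51° = -51°
rotate link 1 by -39°: θ ← -51° -39° = -90°
rotate link 1 by +74°: θ ← -90° +74° = -16°
rotate link 1 by -42°: θ ← -16° -42° = -58°
rotate link 1 by -81°: θ ← -58° -81° = -139°
crank pin P = (r cos θ, r sin θ) = (-23.395997, -20.337830)
h = r sin θ − e = -20.337830 − 18 = -38.337830
x = r cos θ + √(L² − h²) = -23.395997 + 217.649284 = 194.253287

194.2533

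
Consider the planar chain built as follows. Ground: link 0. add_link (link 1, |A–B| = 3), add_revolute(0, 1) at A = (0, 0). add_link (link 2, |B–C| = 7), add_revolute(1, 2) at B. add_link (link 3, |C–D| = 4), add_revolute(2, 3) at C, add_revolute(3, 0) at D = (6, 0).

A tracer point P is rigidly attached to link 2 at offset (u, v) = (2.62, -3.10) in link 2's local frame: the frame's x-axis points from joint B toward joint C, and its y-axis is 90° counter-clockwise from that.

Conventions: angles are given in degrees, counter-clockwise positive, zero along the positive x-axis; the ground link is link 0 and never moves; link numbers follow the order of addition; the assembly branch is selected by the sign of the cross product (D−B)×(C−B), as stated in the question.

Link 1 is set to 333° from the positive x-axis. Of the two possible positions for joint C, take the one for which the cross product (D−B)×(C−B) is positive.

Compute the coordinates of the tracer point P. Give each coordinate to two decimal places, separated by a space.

A=(0,0), D=(6.00,0)
B = A + 3.00·(cos333°, sin333°) = (2.6730, -1.3620)
|BD| = 3.5950
circle(B,7.00) ∩ circle(D,4.00): a=6.3872, h=2.8641
  candidates: C₊=(7.4990,3.7085) cross=10.296; C₋=(9.6692,-1.5928) cross=-10.296
  branch + wants cross > 0 → take C=(7.4990,3.7085) (cross=10.296)
ex = (C−B)/|BC| = (0.6894,0.7244); ey = (-0.7244,0.6894)
P = B + 2.62·ex + -3.10·ey = (6.7248,-1.6014)

6.72 -1.60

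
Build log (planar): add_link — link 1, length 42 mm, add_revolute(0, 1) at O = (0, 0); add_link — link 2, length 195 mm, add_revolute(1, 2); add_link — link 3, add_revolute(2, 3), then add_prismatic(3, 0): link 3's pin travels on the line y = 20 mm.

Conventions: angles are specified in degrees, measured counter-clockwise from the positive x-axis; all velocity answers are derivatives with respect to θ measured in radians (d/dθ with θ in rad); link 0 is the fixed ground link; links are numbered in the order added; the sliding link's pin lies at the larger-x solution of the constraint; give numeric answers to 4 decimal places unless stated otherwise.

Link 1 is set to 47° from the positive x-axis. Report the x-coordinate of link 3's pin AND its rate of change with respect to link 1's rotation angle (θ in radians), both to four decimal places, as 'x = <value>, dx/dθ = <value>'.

geometry: r = 42 mm, L = 195 mm, e = 20 mm
crank pin P = (r cos θ, r sin θ) = (28.643931, 30.716855)
h = r sin θ − e = 30.716855 − 20 = 10.716855
x = r cos θ + √(L² − h²) = 28.643931 + 194.705288 = 223.349219
dx/dθ = −r sin θ − h·r cos θ/√(L² − h²) (θ in radians; h = 10.716855) = -32.293458

x = 223.3492, dx/dθ = -32.2935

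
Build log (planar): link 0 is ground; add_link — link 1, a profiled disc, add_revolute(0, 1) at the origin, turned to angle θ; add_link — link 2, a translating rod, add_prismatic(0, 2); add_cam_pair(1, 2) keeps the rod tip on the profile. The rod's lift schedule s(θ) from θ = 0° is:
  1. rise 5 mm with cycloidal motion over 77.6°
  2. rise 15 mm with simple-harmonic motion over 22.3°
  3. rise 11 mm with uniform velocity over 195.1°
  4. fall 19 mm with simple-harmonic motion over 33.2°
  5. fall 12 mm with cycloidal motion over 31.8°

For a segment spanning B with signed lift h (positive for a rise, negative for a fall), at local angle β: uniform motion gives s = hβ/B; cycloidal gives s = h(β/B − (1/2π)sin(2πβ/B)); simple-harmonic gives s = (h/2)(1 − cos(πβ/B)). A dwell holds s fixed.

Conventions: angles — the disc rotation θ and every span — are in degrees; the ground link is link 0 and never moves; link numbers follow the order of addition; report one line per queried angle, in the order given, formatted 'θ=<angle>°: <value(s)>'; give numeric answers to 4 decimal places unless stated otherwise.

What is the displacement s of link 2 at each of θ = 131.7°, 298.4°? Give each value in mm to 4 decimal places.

seg 1 [0°–77.6°] cycloidal, h=5: full span → s += 5 → s = 5.0000
seg 2 [77.6°–99.9°] simple-harmonic, h=15: full span → s += 15 → s = 20.0000
seg 3 [99.9°–295°] uniform, h=11: θ=131.7° here. β=31.8, B=195.1. 11·31.8/195.1 = 1.7929 → s = 21.7929
seg 3 [99.9°–295°] uniform, h=11: full span → s += 11 → s = 31.0000
seg 4 [295°–328.2°] simple-harmonic, h=-19: θ=298.4° here. β=3.4, B=33.2. -19/2·(1 − cos(π·0.1024)) = -0.4874 → s = 30.5126

θ=131.7°: 21.7929
θ=298.4°: 30.5126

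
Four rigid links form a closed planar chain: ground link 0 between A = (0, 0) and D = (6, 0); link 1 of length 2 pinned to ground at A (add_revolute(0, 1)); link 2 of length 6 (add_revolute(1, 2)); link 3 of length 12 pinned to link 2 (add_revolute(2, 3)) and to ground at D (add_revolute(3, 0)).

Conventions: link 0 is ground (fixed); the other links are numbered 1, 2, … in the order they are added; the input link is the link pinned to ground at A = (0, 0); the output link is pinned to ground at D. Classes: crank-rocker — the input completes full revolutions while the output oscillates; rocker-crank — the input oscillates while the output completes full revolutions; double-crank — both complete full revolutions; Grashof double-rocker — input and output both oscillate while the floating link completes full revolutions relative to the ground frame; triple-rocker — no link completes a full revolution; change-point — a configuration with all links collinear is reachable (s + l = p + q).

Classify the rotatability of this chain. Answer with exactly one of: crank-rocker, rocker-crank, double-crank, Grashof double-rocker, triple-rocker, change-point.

lengths: ground=6, input=2, coupler=6, output=12
sorted: s=2 (shortest), l=12 (longest), p+q=12
s + l = 14 vs p + q = 12
s + l > p + q → non-Grashof → no link fully rotates → triple-rocker

triple-rocker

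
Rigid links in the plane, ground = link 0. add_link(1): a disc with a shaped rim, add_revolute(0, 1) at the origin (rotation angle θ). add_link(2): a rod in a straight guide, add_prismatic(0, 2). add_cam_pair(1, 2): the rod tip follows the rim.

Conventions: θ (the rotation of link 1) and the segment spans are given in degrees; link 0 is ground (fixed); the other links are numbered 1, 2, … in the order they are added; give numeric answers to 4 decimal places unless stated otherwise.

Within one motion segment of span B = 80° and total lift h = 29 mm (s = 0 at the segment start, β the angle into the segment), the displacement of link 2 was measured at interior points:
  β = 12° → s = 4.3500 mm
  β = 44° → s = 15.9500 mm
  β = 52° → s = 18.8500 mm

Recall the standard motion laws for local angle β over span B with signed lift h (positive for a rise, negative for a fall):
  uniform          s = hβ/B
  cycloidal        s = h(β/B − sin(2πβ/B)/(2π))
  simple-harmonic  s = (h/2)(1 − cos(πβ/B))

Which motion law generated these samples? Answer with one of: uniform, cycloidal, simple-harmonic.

candidates at β/B = r: uniform s = h·r (linear in β); cycloidal s = h·(r − sin(2πr)/(2π)); simple-harmonic s = (h/2)(1 − cos(πr))
β=12°: printed 4.3500 | uniform 4.3500, cycloidal 0.6160, simple-harmonic 1.5804
β=44°: printed 15.9500 | uniform 15.9500, cycloidal 17.3763, simple-harmonic 16.7683
β=52°: printed 18.8500 | uniform 18.8500, cycloidal 22.5840, simple-harmonic 21.0829
only one law matches every sample → uniform

uniform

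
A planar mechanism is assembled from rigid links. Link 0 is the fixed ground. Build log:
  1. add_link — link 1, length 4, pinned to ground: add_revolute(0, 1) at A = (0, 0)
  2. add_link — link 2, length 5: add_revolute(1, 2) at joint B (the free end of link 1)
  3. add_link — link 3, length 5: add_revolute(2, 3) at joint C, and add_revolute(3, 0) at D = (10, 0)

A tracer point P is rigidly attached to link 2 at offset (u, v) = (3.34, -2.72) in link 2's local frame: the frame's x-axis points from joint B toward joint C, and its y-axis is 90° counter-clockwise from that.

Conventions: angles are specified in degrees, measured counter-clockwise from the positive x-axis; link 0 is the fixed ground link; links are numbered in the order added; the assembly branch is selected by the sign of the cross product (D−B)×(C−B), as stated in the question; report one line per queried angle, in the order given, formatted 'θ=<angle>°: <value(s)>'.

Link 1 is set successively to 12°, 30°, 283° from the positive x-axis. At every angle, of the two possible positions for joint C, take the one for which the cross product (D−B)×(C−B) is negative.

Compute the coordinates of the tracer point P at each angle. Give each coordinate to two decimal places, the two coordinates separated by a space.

A=(0,0), D=(10.00,0)
θ=12°: B = A + 4.00·(cos12°, sin12°) = (3.9126, 0.8316)
θ=12°: |BD| = 6.1440
θ=12°: circle(B,5.00) ∩ circle(D,5.00): a=3.0720, h=3.9450
θ=12°:   candidates: C₊=(7.4903,4.3245) cross=24.238; C₋=(6.4223,-3.4929) cross=-24.238
θ=12°:   branch - wants cross < 0 → take C=(6.4223,-3.4929) (cross=-24.238)
θ=12°: ex = (C−B)/|BC| = (0.5019,-0.8649); ey = (0.8649,0.5019)
θ=12°: P = B + 3.34·ex + -2.72·ey = (3.2365,-3.4224)
θ=30°: B = A + 4.00·(cos30°, sin30°) = (3.4641, 2.0000)
θ=30°: |BD| = 6.8351
θ=30°: circle(B,5.00) ∩ circle(D,5.00): a=3.4175, h=3.6497
θ=30°:   candidates: C₊=(7.8000,4.4900) cross=24.946; C₋=(5.6641,-2.4900) cross=-24.946
θ=30°:   branch - wants cross < 0 → take C=(5.6641,-2.4900) (cross=-24.946)
θ=30°: ex = (C−B)/|BC| = (0.4400,-0.8980); ey = (0.8980,0.4400)
θ=30°: P = B + 3.34·ex + -2.72·ey = (2.4912,-2.1961)
θ=283°: B = A + 4.00·(cos283°, sin283°) = (0.8998, -3.8975)
θ=283°: |BD| = 9.8997
θ=283°: circle(B,5.00) ∩ circle(D,5.00): a=4.9498, h=0.7064
θ=283°:   candidates: C₊=(5.1718,-1.2994) cross=6.993; C₋=(5.7280,-2.5981) cross=-6.993
θ=283°:   branch - wants cross < 0 → take C=(5.7280,-2.5981) (cross=-6.993)
θ=283°: ex = (C−B)/|BC| = (0.9656,0.2599); ey = (-0.2599,0.9656)
θ=283°: P = B + 3.34·ex + -2.72·ey = (4.8319,-5.6560)

θ=12°: 3.24 -3.42
θ=30°: 2.49 -2.20
θ=283°: 4.83 -5.66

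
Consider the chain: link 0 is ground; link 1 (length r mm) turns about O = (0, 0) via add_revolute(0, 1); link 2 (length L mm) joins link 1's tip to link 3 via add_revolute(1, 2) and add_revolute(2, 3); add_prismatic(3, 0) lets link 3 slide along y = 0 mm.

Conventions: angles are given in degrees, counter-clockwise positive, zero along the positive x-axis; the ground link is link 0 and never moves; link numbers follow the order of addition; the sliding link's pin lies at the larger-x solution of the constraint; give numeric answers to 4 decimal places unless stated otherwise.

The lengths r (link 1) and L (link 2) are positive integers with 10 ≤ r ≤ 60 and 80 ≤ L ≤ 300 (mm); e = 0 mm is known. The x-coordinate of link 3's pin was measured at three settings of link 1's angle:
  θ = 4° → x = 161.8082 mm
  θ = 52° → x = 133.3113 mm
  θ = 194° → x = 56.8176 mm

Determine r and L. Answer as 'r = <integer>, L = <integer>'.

constraint per measurement: (x − r cos θ)² + (r sin θ − e)² = L²
subtracting the θ₁ and θ₂ equations cancels the r² and L² terms:
r = (x₁² − x₂²) / (2[(x₁cos θ₁ + e sin θ₁) − (x₂cos θ₂ + e sin θ₂)]) = 53.0001 → r = 53
L² = (x₁ − r cos θ₁)² + (r sin θ₁ − e)² = 11881.0050 → L = 109.0000 → L = 109
check at θ₃=194°: x = 56.8176 (printed 56.8176) ✓

r = 53, L = 109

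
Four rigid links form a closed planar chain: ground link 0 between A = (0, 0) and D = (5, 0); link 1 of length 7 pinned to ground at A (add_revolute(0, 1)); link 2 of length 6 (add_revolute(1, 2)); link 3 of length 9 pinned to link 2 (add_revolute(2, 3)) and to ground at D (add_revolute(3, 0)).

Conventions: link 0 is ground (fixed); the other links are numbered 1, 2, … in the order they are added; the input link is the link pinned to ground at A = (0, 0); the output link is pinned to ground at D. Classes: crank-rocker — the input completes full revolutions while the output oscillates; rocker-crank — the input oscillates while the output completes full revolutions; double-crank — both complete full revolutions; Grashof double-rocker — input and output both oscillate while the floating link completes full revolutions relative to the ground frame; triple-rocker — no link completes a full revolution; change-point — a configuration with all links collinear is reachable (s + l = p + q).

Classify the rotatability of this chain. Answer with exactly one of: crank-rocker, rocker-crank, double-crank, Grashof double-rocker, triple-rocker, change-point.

lengths: ground=5, input=7, coupler=6, output=9
sorted: s=5 (shortest), l=9 (longest), p+q=13
s + l = 14 vs p + q = 13
s + l > p + q → non-Grashof → no link fully rotates → triple-rocker

triple-rocker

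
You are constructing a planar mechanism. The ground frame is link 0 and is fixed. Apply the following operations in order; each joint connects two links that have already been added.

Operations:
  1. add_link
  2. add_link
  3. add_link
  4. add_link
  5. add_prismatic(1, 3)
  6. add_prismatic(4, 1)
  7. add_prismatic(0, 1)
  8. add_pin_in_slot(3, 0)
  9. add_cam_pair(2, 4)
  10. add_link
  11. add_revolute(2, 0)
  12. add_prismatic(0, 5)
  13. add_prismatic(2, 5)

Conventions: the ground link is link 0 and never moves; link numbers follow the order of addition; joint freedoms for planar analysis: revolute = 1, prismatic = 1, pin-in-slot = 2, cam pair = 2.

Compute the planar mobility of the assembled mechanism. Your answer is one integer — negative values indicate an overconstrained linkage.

link 0 = ground. State L|J1|J2 = 1|0|0
+link1  2|0|0
+link2  3|0|0
+link3  4|0|0
+link4  5|0|0
P(1,3) f=1→J1  5|1|0
P(4,1) f=1→J1  5|2|0
P(0,1) f=1→J1  5|3|0
PS(3,0) f=2→J2  5|3|1
C(2,4) f=2→J2  5|3|2
+link5  6|3|2
R(2,0) f=1→J1  6|4|2
P(0,5) f=1→J1  6|5|2
P(2,5) f=1→J1  6|6|2
M = 3(6−1)−2·6−2 = 15−12−2 = 1

M = 1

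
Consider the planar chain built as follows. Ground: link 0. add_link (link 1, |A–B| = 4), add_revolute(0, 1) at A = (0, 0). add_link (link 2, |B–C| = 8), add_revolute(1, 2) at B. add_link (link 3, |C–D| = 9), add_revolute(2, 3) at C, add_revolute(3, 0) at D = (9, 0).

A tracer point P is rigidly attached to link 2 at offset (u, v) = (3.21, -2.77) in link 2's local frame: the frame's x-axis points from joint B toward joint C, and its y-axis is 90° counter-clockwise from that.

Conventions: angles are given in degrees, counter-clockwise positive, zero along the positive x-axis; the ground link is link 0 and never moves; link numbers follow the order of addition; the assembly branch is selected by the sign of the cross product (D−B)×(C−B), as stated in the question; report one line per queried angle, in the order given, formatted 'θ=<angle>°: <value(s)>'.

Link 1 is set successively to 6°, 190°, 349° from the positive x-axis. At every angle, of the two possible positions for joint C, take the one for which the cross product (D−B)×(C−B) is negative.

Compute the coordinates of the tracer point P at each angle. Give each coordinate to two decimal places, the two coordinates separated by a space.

A=(0,0), D=(9.00,0)
θ=6°: B = A + 4.00·(cos6°, sin6°) = (3.9781, 0.4181)
θ=6°: |BD| = 5.0393
θ=6°: circle(B,8.00) ∩ circle(D,9.00): a=0.8329, h=7.9565
θ=6°:   candidates: C₊=(5.4683,8.2781) cross=40.095; C₋=(4.1480,-7.5801) cross=-40.095
θ=6°:   branch - wants cross < 0 → take C=(4.1480,-7.5801) (cross=-40.095)
θ=6°: ex = (C−B)/|BC| = (0.0212,-0.9998); ey = (0.9998,0.0212)
θ=6°: P = B + 3.21·ex + -2.77·ey = (1.2769,-2.8500)
θ=190°: B = A + 4.00·(cos190°, sin190°) = (-3.9392, -0.6946)
θ=190°: |BD| = 12.9579
θ=190°: circle(B,8.00) ∩ circle(D,9.00): a=5.8230, h=5.4857
θ=190°:   candidates: C₊=(1.5813,5.0954) cross=71.083; C₋=(2.1694,-5.8603) cross=-71.083
θ=190°:   branch - wants cross < 0 → take C=(2.1694,-5.8603) (cross=-71.083)
θ=190°: ex = (C−B)/|BC| = (0.7636,-0.6457); ey = (0.6457,0.7636)
θ=190°: P = B + 3.21·ex + -2.77·ey = (-3.2768,-4.8824)
θ=349°: B = A + 4.00·(cos349°, sin349°) = (3.9265, -0.7632)
θ=349°: |BD| = 5.1306
θ=349°: circle(B,8.00) ∩ circle(D,9.00): a=0.9086, h=7.9482
θ=349°:   candidates: C₊=(3.6426,7.2317) cross=40.779; C₋=(6.0074,-8.4879) cross=-40.779
θ=349°:   branch - wants cross < 0 → take C=(6.0074,-8.4879) (cross=-40.779)
θ=349°: ex = (C−B)/|BC| = (0.2601,-0.9656); ey = (0.9656,0.2601)
θ=349°: P = B + 3.21·ex + -2.77·ey = (2.0868,-4.5832)

θ=6°: 1.28 -2.85
θ=190°: -3.28 -4.88
θ=349°: 2.09 -4.58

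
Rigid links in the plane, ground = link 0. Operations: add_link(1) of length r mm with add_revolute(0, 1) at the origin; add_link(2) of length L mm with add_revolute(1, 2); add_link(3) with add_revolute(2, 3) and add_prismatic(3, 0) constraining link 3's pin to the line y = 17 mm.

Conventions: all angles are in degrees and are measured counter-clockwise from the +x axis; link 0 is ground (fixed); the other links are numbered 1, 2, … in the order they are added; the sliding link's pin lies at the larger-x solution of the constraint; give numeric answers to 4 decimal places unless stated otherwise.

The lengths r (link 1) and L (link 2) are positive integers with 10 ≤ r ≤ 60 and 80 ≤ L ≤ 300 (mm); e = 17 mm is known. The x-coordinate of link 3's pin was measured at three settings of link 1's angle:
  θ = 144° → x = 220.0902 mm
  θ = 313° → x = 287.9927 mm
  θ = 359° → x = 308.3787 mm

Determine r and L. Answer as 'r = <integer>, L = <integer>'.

constraint per measurement: (x − r cos θ)² + (r sin θ − e)² = L²
subtracting the θ₁ and θ₂ equations cancels the r² and L² terms:
r = (x₁² − x₂²) / (2[(x₁cos θ₁ + e sin θ₁) − (x₂cos θ₂ + e sin θ₂)]) = 49.0000 → r = 49
L² = (x₁ − r cos θ₁)² + (r sin θ₁ − e)² = 67600.0037 → L = 260.0000 → L = 260
check at θ₃=359°: x = 308.3787 (printed 308.3787) ✓

r = 49, L = 260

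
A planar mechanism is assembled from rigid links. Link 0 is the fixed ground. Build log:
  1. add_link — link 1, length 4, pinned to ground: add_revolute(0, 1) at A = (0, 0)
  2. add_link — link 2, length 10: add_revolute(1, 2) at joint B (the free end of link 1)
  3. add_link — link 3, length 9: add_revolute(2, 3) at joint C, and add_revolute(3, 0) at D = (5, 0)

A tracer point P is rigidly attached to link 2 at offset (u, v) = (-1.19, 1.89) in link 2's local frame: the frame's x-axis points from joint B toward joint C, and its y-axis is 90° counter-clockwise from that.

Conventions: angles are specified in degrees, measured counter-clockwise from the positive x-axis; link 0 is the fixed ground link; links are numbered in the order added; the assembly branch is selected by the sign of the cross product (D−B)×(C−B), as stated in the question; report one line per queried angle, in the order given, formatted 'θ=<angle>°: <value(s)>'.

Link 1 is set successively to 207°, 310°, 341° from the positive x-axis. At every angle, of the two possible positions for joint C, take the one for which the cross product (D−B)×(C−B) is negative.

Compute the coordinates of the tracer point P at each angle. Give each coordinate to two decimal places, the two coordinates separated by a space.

A=(0,0), D=(5.00,0)
θ=207°: B = A + 4.00·(cos207°, sin207°) = (-3.5640, -1.8160)
θ=207°: |BD| = 8.7544
θ=207°: circle(B,10.00) ∩ circle(D,9.00): a=5.4624, h=8.3763
θ=207°:   candidates: C₊=(0.0420,7.5112) cross=73.330; C₋=(3.5171,-8.8770) cross=-73.330
θ=207°:   branch - wants cross < 0 → take C=(3.5171,-8.8770) (cross=-73.330)
θ=207°: ex = (C−B)/|BC| = (0.7081,-0.7061); ey = (0.7061,0.7081)
θ=207°: P = B + -1.19·ex + 1.89·ey = (-3.0721,0.3626)
θ=310°: B = A + 4.00·(cos310°, sin310°) = (2.5712, -3.0642)
θ=310°: |BD| = 3.9101
θ=310°: circle(B,10.00) ∩ circle(D,9.00): a=4.3847, h=8.9875
θ=310°:   candidates: C₊=(-1.7484,5.9548) cross=35.141; C₋=(12.3380,-5.2109) cross=-35.141
θ=310°:   branch - wants cross < 0 → take C=(12.3380,-5.2109) (cross=-35.141)
θ=310°: ex = (C−B)/|BC| = (0.9767,-0.2147); ey = (0.2147,0.9767)
θ=310°: P = B + -1.19·ex + 1.89·ey = (1.8146,-0.9628)
θ=341°: B = A + 4.00·(cos341°, sin341°) = (3.7821, -1.3023)
θ=341°: |BD| = 1.7830
θ=341°: circle(B,10.00) ∩ circle(D,9.00): a=6.2195, h=7.8306
θ=341°:   candidates: C₊=(2.3112,8.5890) cross=13.962; C₋=(13.7495,-2.1085) cross=-13.962
θ=341°:   branch - wants cross < 0 → take C=(13.7495,-2.1085) (cross=-13.962)
θ=341°: ex = (C−B)/|BC| = (0.9967,-0.0806); ey = (0.0806,0.9967)
θ=341°: P = B + -1.19·ex + 1.89·ey = (2.7483,0.6775)

θ=207°: -3.07 0.36
θ=310°: 1.81 -0.96
θ=341°: 2.75 0.68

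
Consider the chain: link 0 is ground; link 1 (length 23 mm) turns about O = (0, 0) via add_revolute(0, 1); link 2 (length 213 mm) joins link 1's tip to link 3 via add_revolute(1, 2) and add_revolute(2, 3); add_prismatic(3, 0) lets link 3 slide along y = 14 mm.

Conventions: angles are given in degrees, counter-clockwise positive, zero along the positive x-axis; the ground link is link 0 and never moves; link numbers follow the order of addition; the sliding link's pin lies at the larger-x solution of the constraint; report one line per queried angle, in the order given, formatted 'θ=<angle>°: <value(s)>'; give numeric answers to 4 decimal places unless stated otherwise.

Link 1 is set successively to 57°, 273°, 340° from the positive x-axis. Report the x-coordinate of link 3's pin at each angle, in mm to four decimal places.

geometry: r = 23 mm, L = 213 mm, e = 14 mm
θ=57°: crank pin P = (r cos θ, r sin θ) = (12.526698, 19.289423)
θ=57°: h = r sin θ − e = 19.289423 − 14 = 5.289423
θ=57°: x = r cos θ + √(L² − h²) = 12.526698 + 212.934314 = 225.461012
θ=273°: crank pin P = (r cos θ, r sin θ) = (1.203727, -22.968479)
θ=273°: h = r sin θ − e = -22.968479 − 14 = -36.968479
θ=273°: x = r cos θ + √(L² − h²) = 1.203727 + 209.767327 = 210.971054
θ=340°: crank pin P = (r cos θ, r sin θ) = (21.612930, -7.866463)
θ=340°: h = r sin θ − e = -7.866463 − 14 = -21.866463
θ=340°: x = r cos θ + √(L² − h²) = 21.612930 + 211.874628 = 233.487558

θ=57°: 225.4610
θ=273°: 210.9711
θ=340°: 233.4876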